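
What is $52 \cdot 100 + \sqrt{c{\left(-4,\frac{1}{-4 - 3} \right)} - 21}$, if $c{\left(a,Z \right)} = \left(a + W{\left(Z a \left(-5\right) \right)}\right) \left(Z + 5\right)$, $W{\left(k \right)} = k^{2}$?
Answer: $5200 + \frac{i \sqrt{1869}}{49} \approx 5200.0 + 0.88228 i$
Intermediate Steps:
$c{\left(a,Z \right)} = \left(5 + Z\right) \left(a + 25 Z^{2} a^{2}\right)$ ($c{\left(a,Z \right)} = \left(a + \left(Z a \left(-5\right)\right)^{2}\right) \left(Z + 5\right) = \left(a + \left(- 5 Z a\right)^{2}\right) \left(5 + Z\right) = \left(a + 25 Z^{2} a^{2}\right) \left(5 + Z\right) = \left(5 + Z\right) \left(a + 25 Z^{2} a^{2}\right)$)
$52 \cdot 100 + \sqrt{c{\left(-4,\frac{1}{-4 - 3} \right)} - 21} = 52 \cdot 100 + \sqrt{- 4 \left(5 + \frac{1}{-4 - 3} + 25 \left(-4\right) \left(\frac{1}{-4 - 3}\right)^{3} + 125 \left(-4\right) \left(\frac{1}{-4 - 3}\right)^{2}\right) - 21} = 5200 + \sqrt{- 4 \left(5 + \frac{1}{-7} + 25 \left(-4\right) \left(\frac{1}{-7}\right)^{3} + 125 \left(-4\right) \left(\frac{1}{-7}\right)^{2}\right) - 21} = 5200 + \sqrt{- 4 \left(5 - \frac{1}{7} + 25 \left(-4\right) \left(- \frac{1}{7}\right)^{3} + 125 \left(-4\right) \left(- \frac{1}{7}\right)^{2}\right) - 21} = 5200 + \sqrt{- 4 \left(5 - \frac{1}{7} + 25 \left(-4\right) \left(- \frac{1}{343}\right) + 125 \left(-4\right) \frac{1}{49}\right) - 21} = 5200 + \sqrt{- 4 \left(5 - \frac{1}{7} + \frac{100}{343} - \frac{500}{49}\right) - 21} = 5200 + \sqrt{\left(-4\right) \left(- \frac{1734}{343}\right) - 21} = 5200 + \sqrt{\frac{6936}{343} - 21} = 5200 + \sqrt{- \frac{267}{343}} = 5200 + \frac{i \sqrt{1869}}{49}$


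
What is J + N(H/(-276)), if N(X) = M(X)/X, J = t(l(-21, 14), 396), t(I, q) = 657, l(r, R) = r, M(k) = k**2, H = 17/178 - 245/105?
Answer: 96832483/147384 ≈ 657.01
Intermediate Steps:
H = -1195/534 (H = 17*(1/178) - 245*1/105 = 17/178 - 7/3 = -1195/534 ≈ -2.2378)
J = 657
N(X) = X (N(X) = X**2/X = X)
J + N(H/(-276)) = 657 - 1195/534/(-276) = 657 - 1195/534*(-1/276) = 657 + 1195/147384 = 96832483/147384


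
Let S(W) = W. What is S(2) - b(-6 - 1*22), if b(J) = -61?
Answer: 63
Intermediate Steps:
S(2) - b(-6 - 1*22) = 2 - 1*(-61) = 2 + 61 = 63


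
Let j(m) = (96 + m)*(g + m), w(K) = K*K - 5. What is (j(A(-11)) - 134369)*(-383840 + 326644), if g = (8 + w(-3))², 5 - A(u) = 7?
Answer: 6921917116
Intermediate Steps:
A(u) = -2 (A(u) = 5 - 1*7 = 5 - 7 = -2)
w(K) = -5 + K² (w(K) = K² - 5 = -5 + K²)
g = 144 (g = (8 + (-5 + (-3)²))² = (8 + (-5 + 9))² = (8 + 4)² = 12² = 144)
j(m) = (96 + m)*(144 + m)
(j(A(-11)) - 134369)*(-383840 + 326644) = ((13824 + (-2)² + 240*(-2)) - 134369)*(-383840 + 326644) = ((13824 + 4 - 480) - 134369)*(-57196) = (13348 - 134369)*(-57196) = -121021*(-57196) = 6921917116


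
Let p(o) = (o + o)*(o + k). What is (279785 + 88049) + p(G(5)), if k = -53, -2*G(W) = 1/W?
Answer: 18392231/50 ≈ 3.6784e+5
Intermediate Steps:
G(W) = -1/(2*W)
p(o) = 2*o*(-53 + o) (p(o) = (o + o)*(o - 53) = (2*o)*(-53 + o) = 2*o*(-53 + o))
(279785 + 88049) + p(G(5)) = (279785 + 88049) + 2*(-½/5)*(-53 - ½/5) = 367834 + 2*(-½*⅕)*(-53 - ½*⅕) = 367834 + 2*(-⅒)*(-53 - ⅒) = 367834 + 2*(-⅒)*(-531/10) = 367834 + 531/50 = 18392231/50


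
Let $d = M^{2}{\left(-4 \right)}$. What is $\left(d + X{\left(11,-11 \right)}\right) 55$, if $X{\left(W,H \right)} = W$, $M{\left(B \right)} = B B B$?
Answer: $225885$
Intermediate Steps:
$M{\left(B \right)} = B^{3}$ ($M{\left(B \right)} = B^{2} B = B^{3}$)
$d = 4096$ ($d = \left(\left(-4\right)^{3}\right)^{2} = \left(-64\right)^{2} = 4096$)
$\left(d + X{\left(11,-11 \right)}\right) 55 = \left(4096 + 11\right) 55 = 4107 \cdot 55 = 225885$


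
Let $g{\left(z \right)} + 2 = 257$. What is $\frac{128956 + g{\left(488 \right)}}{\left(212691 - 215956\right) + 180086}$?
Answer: $\frac{129211}{176821} \approx 0.73074$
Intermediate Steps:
$g{\left(z \right)} = 255$ ($g{\left(z \right)} = -2 + 257 = 255$)
$\frac{128956 + g{\left(488 \right)}}{\left(212691 - 215956\right) + 180086} = \frac{128956 + 255}{\left(212691 - 215956\right) + 180086} = \frac{129211}{-3265 + 180086} = \frac{129211}{176821}$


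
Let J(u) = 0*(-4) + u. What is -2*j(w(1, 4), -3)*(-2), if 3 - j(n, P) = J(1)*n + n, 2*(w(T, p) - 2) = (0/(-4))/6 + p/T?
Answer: -20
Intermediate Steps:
J(u) = u (J(u) = 0 + u = u)
w(T, p) = 2 + p/(2*T) (w(T, p) = 2 + ((0/(-4))/6 + p/T)/2 = 2 + ((0*(-¼))*(⅙) + p/T)/2 = 2 + (0*(⅙) + p/T)/2 = 2 + (0 + p/T)/2 = 2 + (p/T)/2 = 2 + p/(2*T))
j(n, P) = 3 - 2*n (j(n, P) = 3 - (1*n + n) = 3 - (n + n) = 3 - 2*n)
-2*j(w(1, 4), -3)*(-2) = -2*(3 - 2*(2 + (½)*4/1))*(-2) = -2*(3 - 2*(2 + (½)*4*1))*(-2) = -2*(3 - 2*(2 + 2))*(-2) = -2*(3 - 2*4)*(-2) = -2*(3 - 8)*(-2) = -2*(-5)*(-2) = 10*(-2) = -20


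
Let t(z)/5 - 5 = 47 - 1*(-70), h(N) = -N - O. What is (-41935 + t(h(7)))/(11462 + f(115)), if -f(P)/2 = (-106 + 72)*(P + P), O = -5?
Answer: -13775/9034 ≈ -1.5248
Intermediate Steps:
f(P) = 136*P (f(P) = -2*(-106 + 72)*(P + P) = -(-68)*2*P = -(-136)*P = 136*P)
h(N) = 5 - N (h(N) = -N - 1*(-5) = -N + 5 = 5 - N)
t(z) = 610 (t(z) = 25 + 5*(47 - 1*(-70)) = 25 + 5*(47 + 70) = 25 + 5*117 = 25 + 585 = 610)
(-41935 + t(h(7)))/(11462 + f(115)) = (-41935 + 610)/(11462 + 136*115) = -41325/(11462 + 15640) = -41325/27102 = -41325*1/27102 = -13775/9034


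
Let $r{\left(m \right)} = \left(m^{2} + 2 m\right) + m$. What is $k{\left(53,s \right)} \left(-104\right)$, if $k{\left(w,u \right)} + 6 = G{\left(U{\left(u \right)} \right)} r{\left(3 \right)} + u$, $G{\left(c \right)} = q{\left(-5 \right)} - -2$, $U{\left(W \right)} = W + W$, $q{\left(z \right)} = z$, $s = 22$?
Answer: $3952$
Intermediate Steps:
$U{\left(W \right)} = 2 W$
$r{\left(m \right)} = m^{2} + 3 m$
$G{\left(c \right)} = -3$ ($G{\left(c \right)} = -5 - -2 = -5 + 2 = -3$)
$k{\left(w,u \right)} = -60 + u$ ($k{\left(w,u \right)} = -6 + \left(- 3 \cdot 3 \left(3 + 3\right) + u\right) = -6 + \left(- 3 \cdot 3 \cdot 6 + u\right) = -6 + \left(\left(-3\right) 18 + u\right) = -6 + \left(-54 + u\right) = -60 + u$)
$k{\left(53,s \right)} \left(-104\right) = \left(-60 + 22\right) \left(-104\right) = \left(-38\right) \left(-104\right) = 3952$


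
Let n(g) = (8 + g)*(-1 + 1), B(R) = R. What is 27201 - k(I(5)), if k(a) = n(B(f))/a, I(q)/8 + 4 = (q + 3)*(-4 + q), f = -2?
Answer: 27201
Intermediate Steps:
I(q) = -32 + 8*(-4 + q)*(3 + q) (I(q) = -32 + 8*((q + 3)*(-4 + q)) = -32 + 8*((3 + q)*(-4 + q)) = -32 + 8*((-4 + q)*(3 + q)) = -32 + 8*(-4 + q)*(3 + q))
n(g) = 0 (n(g) = (8 + g)*0 = 0)
k(a) = 0 (k(a) = 0/a = 0)
27201 - k(I(5)) = 27201 - 1*0 = 27201 + 0 = 27201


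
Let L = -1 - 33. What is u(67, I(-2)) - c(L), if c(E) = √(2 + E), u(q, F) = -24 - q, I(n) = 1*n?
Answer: -91 - 4*I*√2 ≈ -91.0 - 5.6569*I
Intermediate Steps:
I(n) = n
L = -34
u(67, I(-2)) - c(L) = (-24 - 1*67) - √(2 - 34) = (-24 - 67) - √(-32) = -91 - 4*I*√2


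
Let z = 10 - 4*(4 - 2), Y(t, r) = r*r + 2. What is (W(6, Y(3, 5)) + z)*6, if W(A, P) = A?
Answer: 48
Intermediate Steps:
Y(t, r) = 2 + r**2 (Y(t, r) = r**2 + 2 = 2 + r**2)
z = 2 (z = 10 - 4*2 = 10 - 8 = 2)
(W(6, Y(3, 5)) + z)*6 = (6 + 2)*6 = 8*6 = 48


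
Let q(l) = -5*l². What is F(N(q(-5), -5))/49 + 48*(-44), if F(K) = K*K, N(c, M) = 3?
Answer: -103479/49 ≈ -2111.8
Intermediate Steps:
F(K) = K²
F(N(q(-5), -5))/49 + 48*(-44) = 3²/49 + 48*(-44) = 9*(1/49) - 2112 = 9/49 - 2112 = -103479/49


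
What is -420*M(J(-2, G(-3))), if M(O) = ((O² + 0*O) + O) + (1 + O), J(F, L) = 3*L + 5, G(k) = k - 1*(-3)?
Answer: -15120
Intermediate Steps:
G(k) = 3 + k (G(k) = k + 3 = 3 + k)
J(F, L) = 5 + 3*L
M(O) = 1 + O² + 2*O (M(O) = ((O² + 0) + O) + (1 + O) = (O² + O) + (1 + O) = (O + O²) + (1 + O) = 1 + O² + 2*O)
-420*M(J(-2, G(-3))) = -420*(1 + (5 + 3*(3 - 3))² + 2*(5 + 3*(3 - 3))) = -420*(1 + (5 + 3*0)² + 2*(5 + 3*0)) = -420*(1 + (5 + 0)² + 2*(5 + 0)) = -420*(1 + 5² + 2*5) = -420*(1 + 25 + 10) = -420*36 = -15120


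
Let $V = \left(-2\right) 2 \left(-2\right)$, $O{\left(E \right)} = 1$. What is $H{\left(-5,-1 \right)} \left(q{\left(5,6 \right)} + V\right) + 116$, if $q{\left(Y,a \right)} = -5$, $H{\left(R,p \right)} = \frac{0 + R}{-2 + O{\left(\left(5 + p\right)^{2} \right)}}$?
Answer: $131$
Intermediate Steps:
$H{\left(R,p \right)} = - R$ ($H{\left(R,p \right)} = \frac{0 + R}{-2 + 1} = \frac{R}{-1} = R \left(-1\right) = - R$)
$V = 8$ ($V = \left(-4\right) \left(-2\right) = 8$)
$H{\left(-5,-1 \right)} \left(q{\left(5,6 \right)} + V\right) + 116 = \left(-1\right) \left(-5\right) \left(-5 + 8\right) + 116 = 5 \cdot 3 + 116 = 15 + 116 = 131$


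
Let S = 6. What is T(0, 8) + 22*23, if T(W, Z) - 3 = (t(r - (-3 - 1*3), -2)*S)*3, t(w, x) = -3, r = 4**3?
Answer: 455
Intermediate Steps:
r = 64
T(W, Z) = -51 (T(W, Z) = 3 - 3*6*3 = 3 - 18*3 = 3 - 54 = -51)
T(0, 8) + 22*23 = -51 + 22*23 = -51 + 506 = 455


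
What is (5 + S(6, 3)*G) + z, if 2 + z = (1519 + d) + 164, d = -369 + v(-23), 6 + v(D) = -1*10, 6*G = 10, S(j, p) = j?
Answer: 1311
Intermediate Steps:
G = 5/3 (G = (1/6)*10 = 5/3 ≈ 1.6667)
v(D) = -16 (v(D) = -6 - 1*10 = -6 - 10 = -16)
d = -385 (d = -369 - 16 = -385)
z = 1296 (z = -2 + ((1519 - 385) + 164) = -2 + (1134 + 164) = -2 + 1298 = 1296)
(5 + S(6, 3)*G) + z = (5 + 6*(5/3)) + 1296 = (5 + 10) + 1296 = 15 + 1296 = 1311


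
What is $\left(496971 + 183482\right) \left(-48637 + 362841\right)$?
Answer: $213801054412$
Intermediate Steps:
$\left(496971 + 183482\right) \left(-48637 + 362841\right) = 680453 \cdot 314204 = 213801054412$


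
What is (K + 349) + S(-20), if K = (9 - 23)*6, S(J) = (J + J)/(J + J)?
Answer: 266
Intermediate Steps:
S(J) = 1 (S(J) = (2*J)/((2*J)) = (2*J)*(1/(2*J)) = 1)
K = -84 (K = -14*6 = -84)
(K + 349) + S(-20) = (-84 + 349) + 1 = 265 + 1 = 266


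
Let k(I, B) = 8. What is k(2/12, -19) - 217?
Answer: -209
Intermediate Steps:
k(2/12, -19) - 217 = 8 - 217 = -209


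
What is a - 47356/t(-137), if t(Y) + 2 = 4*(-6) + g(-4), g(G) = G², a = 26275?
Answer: 155053/5 ≈ 31011.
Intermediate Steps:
t(Y) = -10 (t(Y) = -2 + (4*(-6) + (-4)²) = -2 + (-24 + 16) = -2 - 8 = -10)
a - 47356/t(-137) = 26275 - 47356/(-10) = 26275 - 47356*(-⅒) = 26275 + 23678/5 = 155053/5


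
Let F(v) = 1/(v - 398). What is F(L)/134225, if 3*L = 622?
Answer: -3/76776700 ≈ -3.9074e-8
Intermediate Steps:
L = 622/3 (L = (⅓)*622 = 622/3 ≈ 207.33)
F(v) = 1/(-398 + v)
F(L)/134225 = 1/((-398 + 622/3)*134225) = (1/134225)/(-572/3) = -3/572*1/134225 = -3/76776700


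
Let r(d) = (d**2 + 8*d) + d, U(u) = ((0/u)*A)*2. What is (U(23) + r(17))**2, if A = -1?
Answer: 195364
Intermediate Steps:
U(u) = 0 (U(u) = ((0/u)*(-1))*2 = (0*(-1))*2 = 0*2 = 0)
r(d) = d**2 + 9*d
(U(23) + r(17))**2 = (0 + 17*(9 + 17))**2 = (0 + 17*26)**2 = (0 + 442)**2 = 442**2 = 195364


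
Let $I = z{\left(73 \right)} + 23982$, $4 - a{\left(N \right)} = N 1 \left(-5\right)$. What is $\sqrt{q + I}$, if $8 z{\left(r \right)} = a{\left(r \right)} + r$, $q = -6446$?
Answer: $\frac{\sqrt{70365}}{2} \approx 132.63$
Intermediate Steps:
$a{\left(N \right)} = 4 + 5 N$ ($a{\left(N \right)} = 4 - N 1 \left(-5\right) = 4 - N \left(-5\right) = 4 - - 5 N = 4 + 5 N$)
$z{\left(r \right)} = \frac{1}{2} + \frac{3 r}{4}$ ($z{\left(r \right)} = \frac{\left(4 + 5 r\right) + r}{8} = \frac{4 + 6 r}{8} = \frac{1}{2} + \frac{3 r}{4}$)
$I = \frac{96149}{4}$ ($I = \left(\frac{1}{2} + \frac{3}{4} \cdot 73\right) + 23982 = \left(\frac{1}{2} + \frac{219}{4}\right) + 23982 = \frac{221}{4} + 23982 = \frac{96149}{4} \approx 24037.0$)
$\sqrt{q + I} = \sqrt{-6446 + \frac{96149}{4}} = \sqrt{\frac{70365}{4}} = \frac{\sqrt{70365}}{2}$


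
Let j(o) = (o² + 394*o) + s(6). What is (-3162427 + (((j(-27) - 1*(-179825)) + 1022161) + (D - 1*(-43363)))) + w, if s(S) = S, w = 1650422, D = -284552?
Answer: -561111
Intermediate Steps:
j(o) = 6 + o² + 394*o (j(o) = (o² + 394*o) + 6 = 6 + o² + 394*o)
(-3162427 + (((j(-27) - 1*(-179825)) + 1022161) + (D - 1*(-43363)))) + w = (-3162427 + ((((6 + (-27)² + 394*(-27)) - 1*(-179825)) + 1022161) + (-284552 - 1*(-43363)))) + 1650422 = (-3162427 + ((((6 + 729 - 10638) + 179825) + 1022161) + (-284552 + 43363))) + 1650422 = (-3162427 + (((-9903 + 179825) + 1022161) - 241189)) + 1650422 = (-3162427 + ((169922 + 1022161) - 241189)) + 1650422 = (-3162427 + (1192083 - 241189)) + 1650422 = (-3162427 + 950894) + 1650422 = -2211533 + 1650422 = -561111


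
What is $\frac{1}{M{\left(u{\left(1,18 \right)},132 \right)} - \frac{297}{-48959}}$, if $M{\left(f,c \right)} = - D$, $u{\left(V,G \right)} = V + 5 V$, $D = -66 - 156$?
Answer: $\frac{48959}{10869195} \approx 0.0045044$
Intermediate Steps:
$D = -222$
$u{\left(V,G \right)} = 6 V$
$M{\left(f,c \right)} = 222$ ($M{\left(f,c \right)} = \left(-1\right) \left(-222\right) = 222$)
$\frac{1}{M{\left(u{\left(1,18 \right)},132 \right)} - \frac{297}{-48959}} = \frac{1}{222 - \frac{297}{-48959}} = \frac{1}{222 - - \frac{297}{48959}} = \frac{1}{222 + \frac{297}{48959}} = \frac{1}{\frac{10869195}{48959}} = \frac{48959}{10869195}$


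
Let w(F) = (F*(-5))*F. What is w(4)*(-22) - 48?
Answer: 1712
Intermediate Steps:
w(F) = -5*F² (w(F) = (-5*F)*F = -5*F²)
w(4)*(-22) - 48 = -5*4²*(-22) - 48 = -5*16*(-22) - 48 = -80*(-22) - 48 = 1760 - 48 = 1712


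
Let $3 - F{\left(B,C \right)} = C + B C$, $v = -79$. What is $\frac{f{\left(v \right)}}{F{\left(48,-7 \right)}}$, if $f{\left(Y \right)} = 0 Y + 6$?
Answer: $\frac{3}{173} \approx 0.017341$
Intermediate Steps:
$F{\left(B,C \right)} = 3 - C - B C$ ($F{\left(B,C \right)} = 3 - \left(C + B C\right) = 3 - C - B C$)
$f{\left(Y \right)} = 6$ ($f{\left(Y \right)} = 0 + 6 = 6$)
$\frac{f{\left(v \right)}}{F{\left(48,-7 \right)}} = \frac{6}{3 - -7 - 48 \left(-7\right)} = \frac{6}{3 + 7 + 336} = \frac{6}{346} = 6 \cdot \frac{1}{346} = \frac{3}{173}$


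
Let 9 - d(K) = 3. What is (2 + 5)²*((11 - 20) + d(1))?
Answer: -147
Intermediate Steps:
d(K) = 6 (d(K) = 9 - 1*3 = 9 - 3 = 6)
(2 + 5)²*((11 - 20) + d(1)) = (2 + 5)²*((11 - 20) + 6) = 7²*(-9 + 6) = 49*(-3) = -147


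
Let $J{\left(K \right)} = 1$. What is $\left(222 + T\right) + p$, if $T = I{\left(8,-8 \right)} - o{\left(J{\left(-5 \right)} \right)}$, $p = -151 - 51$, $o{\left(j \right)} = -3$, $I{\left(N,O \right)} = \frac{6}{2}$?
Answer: $26$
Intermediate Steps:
$I{\left(N,O \right)} = 3$ ($I{\left(N,O \right)} = 6 \cdot \frac{1}{2} = 3$)
$p = -202$ ($p = -151 - 51 = -202$)
$T = 6$ ($T = 3 - -3 = 3 + 3 = 6$)
$\left(222 + T\right) + p = \left(222 + 6\right) - 202 = 228 - 202 = 26$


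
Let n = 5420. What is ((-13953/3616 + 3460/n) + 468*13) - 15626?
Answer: -9353705007/979936 ≈ -9545.2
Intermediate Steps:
((-13953/3616 + 3460/n) + 468*13) - 15626 = ((-13953/3616 + 3460/5420) + 468*13) - 15626 = ((-13953*1/3616 + 3460*(1/5420)) + 6084) - 15626 = ((-13953/3616 + 173/271) + 6084) - 15626 = (-3155695/979936 + 6084) - 15626 = 5958774929/979936 - 15626 = -9353705007/979936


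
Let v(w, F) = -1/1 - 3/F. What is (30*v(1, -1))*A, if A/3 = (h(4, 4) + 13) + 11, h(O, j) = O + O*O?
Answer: 7920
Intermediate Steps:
h(O, j) = O + O²
v(w, F) = -1 - 3/F (v(w, F) = -1*1 - 3/F = -1 - 3/F)
A = 132 (A = 3*((4*(1 + 4) + 13) + 11) = 3*((4*5 + 13) + 11) = 3*((20 + 13) + 11) = 3*(33 + 11) = 3*44 = 132)
(30*v(1, -1))*A = (30*((-3 - 1*(-1))/(-1)))*132 = (30*(-(-3 + 1)))*132 = (30*(-1*(-2)))*132 = (30*2)*132 = 60*132 = 7920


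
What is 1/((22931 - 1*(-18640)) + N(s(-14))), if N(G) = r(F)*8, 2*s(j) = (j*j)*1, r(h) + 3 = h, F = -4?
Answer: 1/41515 ≈ 2.4088e-5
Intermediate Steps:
r(h) = -3 + h
s(j) = j²/2 (s(j) = ((j*j)*1)/2 = (j²*1)/2 = j²/2)
N(G) = -56 (N(G) = (-3 - 4)*8 = -7*8 = -56)
1/((22931 - 1*(-18640)) + N(s(-14))) = 1/((22931 - 1*(-18640)) - 56) = 1/((22931 + 18640) - 56) = 1/(41571 - 56) = 1/41515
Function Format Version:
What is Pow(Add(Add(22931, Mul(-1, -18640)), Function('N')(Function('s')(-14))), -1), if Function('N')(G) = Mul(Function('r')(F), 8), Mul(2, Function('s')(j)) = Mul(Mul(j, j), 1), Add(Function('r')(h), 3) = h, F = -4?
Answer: Rational(1, 41515) ≈ 2.4088e-5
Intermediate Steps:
Function('r')(h) = Add(-3, h)
Function('s')(j) = Mul(Rational(1, 2), Pow(j, 2)) (Function('s')(j) = Mul(Rational(1, 2), Mul(Mul(j, j), 1)) = Mul(Rational(1, 2), Mul(Pow(j, 2), 1)) = Mul(Rational(1, 2), Pow(j, 2)))
Function('N')(G) = -56 (Function('N')(G) = Mul(Add(-3, -4), 8) = Mul(-7, 8) = -56)
Pow(Add(Add(22931, Mul(-1, -18640)), Function('N')(Function('s')(-14))), -1) = Pow(Add(Add(22931, Mul(-1, -18640)), -56), -1) = Pow(Add(Add(22931, 18640), -56), -1) = Pow(Add(41571, -56), -1) = Pow(41515, -1) = Rational(1, 41515)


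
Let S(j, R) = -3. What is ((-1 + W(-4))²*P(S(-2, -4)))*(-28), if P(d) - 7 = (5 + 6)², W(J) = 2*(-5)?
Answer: -433664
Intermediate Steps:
W(J) = -10
P(d) = 128 (P(d) = 7 + (5 + 6)² = 7 + 11² = 7 + 121 = 128)
((-1 + W(-4))²*P(S(-2, -4)))*(-28) = ((-1 - 10)²*128)*(-28) = ((-11)²*128)*(-28) = (121*128)*(-28) = 15488*(-28) = -433664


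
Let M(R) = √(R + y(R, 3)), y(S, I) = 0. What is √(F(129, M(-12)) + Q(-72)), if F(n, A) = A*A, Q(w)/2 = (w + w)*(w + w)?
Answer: 2*√10365 ≈ 203.62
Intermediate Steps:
M(R) = √R (M(R) = √(R + 0) = √R)
Q(w) = 8*w² (Q(w) = 2*((w + w)*(w + w)) = 2*((2*w)*(2*w)) = 2*(4*w²) = 8*w²)
F(n, A) = A²
√(F(129, M(-12)) + Q(-72)) = √((√(-12))² + 8*(-72)²) = √((2*I*√3)² + 8*5184) = √(-12 + 41472) = √41460 = 2*√10365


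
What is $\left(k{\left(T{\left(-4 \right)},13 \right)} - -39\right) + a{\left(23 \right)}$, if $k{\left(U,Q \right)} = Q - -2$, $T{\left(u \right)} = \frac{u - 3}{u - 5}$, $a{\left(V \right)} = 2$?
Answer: $56$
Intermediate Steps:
$T{\left(u \right)} = \frac{-3 + u}{-5 + u}$
$k{\left(U,Q \right)} = 2 + Q$ ($k{\left(U,Q \right)} = Q + 2 = 2 + Q$)
$\left(k{\left(T{\left(-4 \right)},13 \right)} - -39\right) + a{\left(23 \right)} = \left(\left(2 + 13\right) - -39\right) + 2 = \left(15 + 39\right) + 2 = 54 + 2 = 56$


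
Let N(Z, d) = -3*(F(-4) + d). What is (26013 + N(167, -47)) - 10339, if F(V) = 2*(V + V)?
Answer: 15863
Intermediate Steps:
F(V) = 4*V (F(V) = 2*(2*V) = 4*V)
N(Z, d) = 48 - 3*d (N(Z, d) = -3*(4*(-4) + d) = -3*(-16 + d) = 48 - 3*d)
(26013 + N(167, -47)) - 10339 = (26013 + (48 - 3*(-47))) - 10339 = (26013 + (48 + 141)) - 10339 = (26013 + 189) - 10339 = 26202 - 10339 = 15863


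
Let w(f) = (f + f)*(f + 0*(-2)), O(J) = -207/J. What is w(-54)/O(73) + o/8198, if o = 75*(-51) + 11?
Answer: -193942957/94277 ≈ -2057.2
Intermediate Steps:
o = -3814 (o = -3825 + 11 = -3814)
w(f) = 2*f² (w(f) = (2*f)*(f + 0) = (2*f)*f = 2*f²)
w(-54)/O(73) + o/8198 = (2*(-54)²)/((-207/73)) - 3814/8198 = (2*2916)/((-207*1/73)) - 3814*1/8198 = 5832/(-207/73) - 1907/4099 = 5832*(-73/207) - 1907/4099 = -47304/23 - 1907/4099 = -193942957/94277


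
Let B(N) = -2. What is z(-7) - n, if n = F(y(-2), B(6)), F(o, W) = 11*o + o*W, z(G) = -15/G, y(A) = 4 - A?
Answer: -363/7 ≈ -51.857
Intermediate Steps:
F(o, W) = 11*o + W*o
n = 54 (n = (4 - 1*(-2))*(11 - 2) = (4 + 2)*9 = 6*9 = 54)
z(-7) - n = -15/(-7) - 1*54 = -15*(-⅐) - 54 = 15/7 - 54 = -363/7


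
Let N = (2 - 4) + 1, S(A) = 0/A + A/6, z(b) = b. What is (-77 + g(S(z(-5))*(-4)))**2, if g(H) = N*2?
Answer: 6241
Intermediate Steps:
S(A) = A/6 (S(A) = 0 + A*(1/6) = 0 + A/6 = A/6)
N = -1 (N = -2 + 1 = -1)
g(H) = -2 (g(H) = -1*2 = -2)
(-77 + g(S(z(-5))*(-4)))**2 = (-77 - 2)**2 = (-79)**2 = 6241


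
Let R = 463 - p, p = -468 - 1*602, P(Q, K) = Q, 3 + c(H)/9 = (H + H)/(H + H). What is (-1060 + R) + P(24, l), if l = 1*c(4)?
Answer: 497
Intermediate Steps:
c(H) = -18 (c(H) = -27 + 9*((H + H)/(H + H)) = -27 + 9*((2*H)/((2*H))) = -27 + 9*((2*H)*(1/(2*H))) = -27 + 9*1 = -27 + 9 = -18)
l = -18 (l = 1*(-18) = -18)
p = -1070 (p = -468 - 602 = -1070)
R = 1533 (R = 463 - 1*(-1070) = 463 + 1070 = 1533)
(-1060 + R) + P(24, l) = (-1060 + 1533) + 24 = 473 + 24 = 497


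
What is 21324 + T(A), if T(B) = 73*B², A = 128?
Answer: 1217356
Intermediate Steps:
21324 + T(A) = 21324 + 73*128² = 21324 + 73*16384 = 21324 + 1196032 = 1217356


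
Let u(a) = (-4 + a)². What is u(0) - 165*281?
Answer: -46349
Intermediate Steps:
u(0) - 165*281 = (-4 + 0)² - 165*281 = (-4)² - 46365 = 16 - 46365 = -46349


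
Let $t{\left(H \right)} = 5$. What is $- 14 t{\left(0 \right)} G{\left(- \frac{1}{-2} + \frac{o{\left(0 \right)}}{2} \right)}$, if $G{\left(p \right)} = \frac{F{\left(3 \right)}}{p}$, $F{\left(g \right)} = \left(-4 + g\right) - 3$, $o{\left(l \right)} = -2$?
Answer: $-560$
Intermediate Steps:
$F{\left(g \right)} = -7 + g$
$G{\left(p \right)} = - \frac{4}{p}$ ($G{\left(p \right)} = \frac{-7 + 3}{p} = - \frac{4}{p}$)
$- 14 t{\left(0 \right)} G{\left(- \frac{1}{-2} + \frac{o{\left(0 \right)}}{2} \right)} = \left(-14\right) 5 \left(- \frac{4}{- \frac{1}{-2} - \frac{2}{2}}\right) = - 70 \left(- \frac{4}{\left(-1\right) \left(- \frac{1}{2}\right) - 1}\right) = - 70 \left(- \frac{4}{\frac{1}{2} - 1}\right) = - 70 \left(- \frac{4}{- \frac{1}{2}}\right) = - 70 \left(\left(-4\right) \left(-2\right)\right) = \left(-70\right) 8 = -560$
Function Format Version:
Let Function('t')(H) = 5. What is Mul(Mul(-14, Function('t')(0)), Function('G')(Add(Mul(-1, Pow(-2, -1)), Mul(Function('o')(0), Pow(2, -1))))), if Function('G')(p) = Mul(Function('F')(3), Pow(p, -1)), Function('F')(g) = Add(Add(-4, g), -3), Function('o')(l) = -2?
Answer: -560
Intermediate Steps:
Function('F')(g) = Add(-7, g)
Function('G')(p) = Mul(-4, Pow(p, -1)) (Function('G')(p) = Mul(Add(-7, 3), Pow(p, -1)) = Mul(-4, Pow(p, -1)))
Mul(Mul(-14, Function('t')(0)), Function('G')(Add(Mul(-1, Pow(-2, -1)), Mul(Function('o')(0), Pow(2, -1))))) = Mul(Mul(-14, 5), Mul(-4, Pow(Add(Mul(-1, Pow(-2, -1)), Mul(-2, Pow(2, -1))), -1))) = Mul(-70, Mul(-4, Pow(Add(Mul(-1, Rational(-1, 2)), Mul(-2, Rational(1, 2))), -1))) = Mul(-70, Mul(-4, Pow(Add(Rational(1, 2), -1), -1))) = Mul(-70, Mul(-4, Pow(Rational(-1, 2), -1))) = Mul(-70, Mul(-4, -2)) = Mul(-70, 8) = -560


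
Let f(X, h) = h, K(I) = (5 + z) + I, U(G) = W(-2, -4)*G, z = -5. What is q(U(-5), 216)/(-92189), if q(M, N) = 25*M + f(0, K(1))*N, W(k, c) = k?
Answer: -466/92189 ≈ -0.0050548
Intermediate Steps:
U(G) = -2*G
K(I) = I (K(I) = (5 - 5) + I = 0 + I = I)
q(M, N) = N + 25*M (q(M, N) = 25*M + 1*N = 25*M + N = N + 25*M)
q(U(-5), 216)/(-92189) = (216 + 25*(-2*(-5)))/(-92189) = (216 + 25*10)*(-1/92189) = (216 + 250)*(-1/92189) = 466*(-1/92189) = -466/92189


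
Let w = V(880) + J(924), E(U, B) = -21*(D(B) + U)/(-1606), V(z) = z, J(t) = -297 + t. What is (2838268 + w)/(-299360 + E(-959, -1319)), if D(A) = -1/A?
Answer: -601553513935/63416504236 ≈ -9.4857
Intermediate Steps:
E(U, B) = -21/(1606*B) + 21*U/1606 (E(U, B) = -21*(-1/B + U)/(-1606) = -21*(U - 1/B)*(-1/1606) = (-21*U + 21/B)*(-1/1606) = -21/(1606*B) + 21*U/1606)
w = 1507 (w = 880 + (-297 + 924) = 880 + 627 = 1507)
(2838268 + w)/(-299360 + E(-959, -1319)) = (2838268 + 1507)/(-299360 + (21/1606)*(-1 - 1319*(-959))/(-1319)) = 2839775/(-299360 + (21/1606)*(-1/1319)*(-1 + 1264921)) = 2839775/(-299360 + (21/1606)*(-1/1319)*1264920) = 2839775/(-299360 - 13281660/1059157) = 2839775/(-317082521180/1059157) = 2839775*(-1059157/317082521180) = -601553513935/63416504236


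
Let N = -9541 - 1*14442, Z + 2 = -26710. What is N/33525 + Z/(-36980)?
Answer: 431423/61987725 ≈ 0.0069598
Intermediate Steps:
Z = -26712 (Z = -2 - 26710 = -26712)
N = -23983 (N = -9541 - 14442 = -23983)
N/33525 + Z/(-36980) = -23983/33525 - 26712/(-36980) = -23983*1/33525 - 26712*(-1/36980) = -23983/33525 + 6678/9245 = 431423/61987725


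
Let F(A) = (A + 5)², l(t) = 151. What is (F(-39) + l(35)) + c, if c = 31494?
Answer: 32801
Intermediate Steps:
F(A) = (5 + A)²
(F(-39) + l(35)) + c = ((5 - 39)² + 151) + 31494 = ((-34)² + 151) + 31494 = (1156 + 151) + 31494 = 1307 + 31494 = 32801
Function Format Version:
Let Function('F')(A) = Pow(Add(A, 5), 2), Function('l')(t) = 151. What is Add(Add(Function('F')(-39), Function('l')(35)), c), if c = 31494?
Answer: 32801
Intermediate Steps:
Function('F')(A) = Pow(Add(5, A), 2)
Add(Add(Function('F')(-39), Function('l')(35)), c) = Add(Add(Pow(Add(5, -39), 2), 151), 31494) = Add(Add(Pow(-34, 2), 151), 31494) = Add(Add(1156, 151), 31494) = Add(1307, 31494) = 32801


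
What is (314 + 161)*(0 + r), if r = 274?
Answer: 130150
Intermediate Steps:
(314 + 161)*(0 + r) = (314 + 161)*(0 + 274) = 475*274 = 130150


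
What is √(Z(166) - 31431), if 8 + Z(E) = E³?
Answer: √4542857 ≈ 2131.4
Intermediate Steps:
Z(E) = -8 + E³
√(Z(166) - 31431) = √((-8 + 166³) - 31431) = √((-8 + 4574296) - 31431) = √(4574288 - 31431) = √4542857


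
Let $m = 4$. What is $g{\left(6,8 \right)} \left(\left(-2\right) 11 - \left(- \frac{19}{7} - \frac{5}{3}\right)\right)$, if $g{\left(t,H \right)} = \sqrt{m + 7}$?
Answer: $- \frac{370 \sqrt{11}}{21} \approx -58.436$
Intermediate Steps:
$g{\left(t,H \right)} = \sqrt{11}$ ($g{\left(t,H \right)} = \sqrt{4 + 7} = \sqrt{11}$)
$g{\left(6,8 \right)} \left(\left(-2\right) 11 - \left(- \frac{19}{7} - \frac{5}{3}\right)\right) = \sqrt{11} \left(\left(-2\right) 11 - \left(- \frac{19}{7} - \frac{5}{3}\right)\right) = \sqrt{11} \left(-22 - - \frac{92}{21}\right) = \sqrt{11} \left(-22 + \left(\frac{5}{3} + \frac{19}{7}\right)\right) = \sqrt{11} \left(-22 + \frac{92}{21}\right) = \sqrt{11} \left(- \frac{370}{21}\right) = - \frac{370 \sqrt{11}}{21}$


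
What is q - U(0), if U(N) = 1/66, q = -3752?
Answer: -247633/66 ≈ -3752.0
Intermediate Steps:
U(N) = 1/66
q - U(0) = -3752 - 1*1/66 = -3752 - 1/66 = -247633/66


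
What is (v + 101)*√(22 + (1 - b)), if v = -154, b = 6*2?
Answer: -53*√11 ≈ -175.78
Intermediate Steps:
b = 12
(v + 101)*√(22 + (1 - b)) = (-154 + 101)*√(22 + (1 - 1*12)) = -53*√(22 + (1 - 12)) = -53*√(22 - 11) = -53*√11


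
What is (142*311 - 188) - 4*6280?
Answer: 18854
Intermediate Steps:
(142*311 - 188) - 4*6280 = (44162 - 188) - 1*25120 = 43974 - 25120 = 18854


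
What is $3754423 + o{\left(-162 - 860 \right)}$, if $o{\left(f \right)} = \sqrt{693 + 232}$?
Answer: $3754423 + 5 \sqrt{37} \approx 3.7545 \cdot 10^{6}$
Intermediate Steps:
$o{\left(f \right)} = 5 \sqrt{37}$ ($o{\left(f \right)} = \sqrt{925} = 5 \sqrt{37}$)
$3754423 + o{\left(-162 - 860 \right)} = 3754423 + 5 \sqrt{37}$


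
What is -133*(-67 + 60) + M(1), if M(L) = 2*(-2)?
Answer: 927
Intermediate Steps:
M(L) = -4
-133*(-67 + 60) + M(1) = -133*(-67 + 60) - 4 = -133*(-7) - 4 = 931 - 4 = 927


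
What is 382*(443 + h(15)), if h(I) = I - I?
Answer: 169226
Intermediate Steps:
h(I) = 0
382*(443 + h(15)) = 382*(443 + 0) = 382*443 = 169226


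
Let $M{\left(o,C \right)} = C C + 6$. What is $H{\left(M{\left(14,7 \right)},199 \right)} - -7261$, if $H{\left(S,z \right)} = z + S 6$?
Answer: $7790$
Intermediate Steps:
$M{\left(o,C \right)} = 6 + C^{2}$ ($M{\left(o,C \right)} = C^{2} + 6 = 6 + C^{2}$)
$H{\left(S,z \right)} = z + 6 S$
$H{\left(M{\left(14,7 \right)},199 \right)} - -7261 = \left(199 + 6 \left(6 + 7^{2}\right)\right) - -7261 = \left(199 + 6 \left(6 + 49\right)\right) + 7261 = \left(199 + 6 \cdot 55\right) + 7261 = \left(199 + 330\right) + 7261 = 529 + 7261 = 7790$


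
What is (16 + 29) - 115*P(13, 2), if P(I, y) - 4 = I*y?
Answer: -3405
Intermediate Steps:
P(I, y) = 4 + I*y
(16 + 29) - 115*P(13, 2) = (16 + 29) - 115*(4 + 13*2) = 45 - 115*(4 + 26) = 45 - 115*30 = 45 - 3450 = -3405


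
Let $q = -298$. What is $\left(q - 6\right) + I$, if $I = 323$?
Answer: $19$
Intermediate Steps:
$\left(q - 6\right) + I = \left(-298 - 6\right) + 323 = -304 + 323 = 19$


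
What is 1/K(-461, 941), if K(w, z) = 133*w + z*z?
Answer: 1/824168 ≈ 1.2133e-6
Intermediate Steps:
K(w, z) = z**2 + 133*w (K(w, z) = 133*w + z**2 = z**2 + 133*w)
1/K(-461, 941) = 1/(941**2 + 133*(-461)) = 1/(885481 - 61313) = 1/824168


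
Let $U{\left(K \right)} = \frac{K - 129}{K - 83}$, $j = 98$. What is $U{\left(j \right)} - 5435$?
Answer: $- \frac{81556}{15} \approx -5437.1$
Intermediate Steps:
$U{\left(K \right)} = \frac{-129 + K}{-83 + K}$
$U{\left(j \right)} - 5435 = \frac{-129 + 98}{-83 + 98} - 5435 = \frac{1}{15} \left(-31\right) - 5435 = - \frac{31}{15} - 5435 = - \frac{81556}{15}$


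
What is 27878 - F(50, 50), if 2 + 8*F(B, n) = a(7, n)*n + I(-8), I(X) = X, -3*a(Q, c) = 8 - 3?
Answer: 83669/3 ≈ 27890.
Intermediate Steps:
a(Q, c) = -5/3 (a(Q, c) = -(8 - 3)/3 = -⅓*5 = -5/3)
F(B, n) = -5/4 - 5*n/24 (F(B, n) = -¼ + (-5*n/3 - 8)/8 = -¼ + (-8 - 5*n/3)/8 = -¼ + (-1 - 5*n/24) = -5/4 - 5*n/24)
27878 - F(50, 50) = 27878 - (-5/4 - 5/24*50) = 27878 - (-5/4 - 125/12) = 27878 - 1*(-35/3) = 27878 + 35/3 = 83669/3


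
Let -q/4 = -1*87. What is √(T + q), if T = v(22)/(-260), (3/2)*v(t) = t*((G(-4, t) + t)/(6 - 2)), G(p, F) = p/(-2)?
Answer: √1468870/65 ≈ 18.646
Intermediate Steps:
G(p, F) = -p/2 (G(p, F) = p*(-½) = -p/2)
v(t) = 2*t*(½ + t/4)/3 (v(t) = 2*(t*((-½*(-4) + t)/(6 - 2)))/3 = 2*(t*((2 + t)/4))/3 = 2*(t*((2 + t)*(¼)))/3 = 2*(t*(½ + t/4))/3 = 2*t*(½ + t/4)/3)
q = 348 (q = -(-4)*87 = -4*(-87) = 348)
T = -22/65 (T = ((⅙)*22*(2 + 22))/(-260) = ((⅙)*22*24)*(-1/260) = 88*(-1/260) = -22/65 ≈ -0.33846)
√(T + q) = √(-22/65 + 348) = √(22598/65) = √1468870/65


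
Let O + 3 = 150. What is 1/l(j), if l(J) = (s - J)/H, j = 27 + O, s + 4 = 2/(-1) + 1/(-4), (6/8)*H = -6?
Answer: 32/721 ≈ 0.044383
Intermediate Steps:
H = -8 (H = (4/3)*(-6) = -8)
O = 147 (O = -3 + 150 = 147)
s = -25/4 (s = -4 + (2/(-1) + 1/(-4)) = -4 + (2*(-1) + 1*(-¼)) = -4 + (-2 - ¼) = -4 - 9/4 = -25/4 ≈ -6.2500)
j = 174 (j = 27 + 147 = 174)
l(J) = 25/32 + J/8 (l(J) = (-25/4 - J)/(-8) = (-25/4 - J)*(-⅛) = 25/32 + J/8)
1/l(j) = 1/(25/32 + (⅛)*174) = 1/(25/32 + 87/4) = 1/(721/32) = 32/721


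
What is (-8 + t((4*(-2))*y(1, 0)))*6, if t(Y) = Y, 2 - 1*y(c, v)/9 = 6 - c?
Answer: 1248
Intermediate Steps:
y(c, v) = -36 + 9*c (y(c, v) = 18 - 9*(6 - c) = 18 + (-54 + 9*c) = -36 + 9*c)
(-8 + t((4*(-2))*y(1, 0)))*6 = (-8 + (4*(-2))*(-36 + 9*1))*6 = (-8 - 8*(-36 + 9))*6 = (-8 - 8*(-27))*6 = (-8 + 216)*6 = 208*6 = 1248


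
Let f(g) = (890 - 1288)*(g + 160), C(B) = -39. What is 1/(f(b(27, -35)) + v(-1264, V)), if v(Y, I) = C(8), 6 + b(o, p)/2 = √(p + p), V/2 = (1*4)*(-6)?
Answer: I/(-58943*I + 796*√70) ≈ -1.6752e-5 + 1.8927e-6*I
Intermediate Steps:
V = -48 (V = 2*((1*4)*(-6)) = 2*(4*(-6)) = 2*(-24) = -48)
b(o, p) = -12 + 2*√2*√p (b(o, p) = -12 + 2*√(p + p) = -12 + 2*√(2*p) = -12 + 2*(√2*√p) = -12 + 2*√2*√p)
v(Y, I) = -39
f(g) = -63680 - 398*g (f(g) = -398*(160 + g) = -63680 - 398*g)
1/(f(b(27, -35)) + v(-1264, V)) = 1/((-63680 - 398*(-12 + 2*√2*√(-35))) - 39) = 1/((-63680 - 398*(-12 + 2*√2*(I*√35))) - 39) = 1/((-63680 - 398*(-12 + 2*I*√70)) - 39) = 1/((-63680 + (4776 - 796*I*√70)) - 39) = 1/((-58904 - 796*I*√70) - 39) = 1/(-58943 - 796*I*√70)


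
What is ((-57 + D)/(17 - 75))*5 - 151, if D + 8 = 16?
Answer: -8513/58 ≈ -146.78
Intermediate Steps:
D = 8 (D = -8 + 16 = 8)
((-57 + D)/(17 - 75))*5 - 151 = ((-57 + 8)/(17 - 75))*5 - 151 = -49/(-58)*5 - 151 = -49*(-1/58)*5 - 151 = (49/58)*5 - 151 = 245/58 - 151 = -8513/58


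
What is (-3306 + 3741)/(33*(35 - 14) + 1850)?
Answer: 435/2543 ≈ 0.17106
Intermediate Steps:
(-3306 + 3741)/(33*(35 - 14) + 1850) = 435/(33*21 + 1850) = 435/(693 + 1850) = 435/2543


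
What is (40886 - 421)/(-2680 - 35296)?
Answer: -40465/37976 ≈ -1.0655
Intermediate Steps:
(40886 - 421)/(-2680 - 35296) = 40465/(-37976) = 40465*(-1/37976) = -40465/37976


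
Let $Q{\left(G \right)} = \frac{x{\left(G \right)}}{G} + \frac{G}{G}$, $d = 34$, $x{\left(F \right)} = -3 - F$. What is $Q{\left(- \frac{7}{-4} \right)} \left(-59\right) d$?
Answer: $\frac{24072}{7} \approx 3438.9$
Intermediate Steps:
$Q{\left(G \right)} = 1 + \frac{-3 - G}{G}$ ($Q{\left(G \right)} = \frac{-3 - G}{G} + \frac{G}{G} = \frac{-3 - G}{G} + 1 = 1 + \frac{-3 - G}{G}$)
$Q{\left(- \frac{7}{-4} \right)} \left(-59\right) d = - \frac{3}{\left(-7\right) \frac{1}{-4}} \left(-59\right) 34 = - \frac{3}{\left(-7\right) \left(- \frac{1}{4}\right)} \left(-59\right) 34 = - \frac{3}{\frac{7}{4}} \left(-59\right) 34 = \left(-3\right) \frac{4}{7} \left(-59\right) 34 = \left(- \frac{12}{7}\right) \left(-59\right) 34 = \frac{708}{7} \cdot 34 = \frac{24072}{7}$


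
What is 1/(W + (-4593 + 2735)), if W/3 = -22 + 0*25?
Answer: -1/1924 ≈ -0.00051975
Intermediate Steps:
W = -66 (W = 3*(-22 + 0*25) = 3*(-22 + 0) = 3*(-22) = -66)
1/(W + (-4593 + 2735)) = 1/(-66 + (-4593 + 2735)) = 1/(-66 - 1858) = 1/(-1924) = -1/1924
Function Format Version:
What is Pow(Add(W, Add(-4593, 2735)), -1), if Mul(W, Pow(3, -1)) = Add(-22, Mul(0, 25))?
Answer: Rational(-1, 1924) ≈ -0.00051975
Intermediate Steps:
W = -66 (W = Mul(3, Add(-22, Mul(0, 25))) = Mul(3, Add(-22, 0)) = Mul(3, -22) = -66)
Pow(Add(W, Add(-4593, 2735)), -1) = Pow(Add(-66, Add(-4593, 2735)), -1) = Pow(Add(-66, -1858), -1) = Pow(-1924, -1) = Rational(-1, 1924)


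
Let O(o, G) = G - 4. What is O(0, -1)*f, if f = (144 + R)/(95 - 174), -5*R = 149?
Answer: 571/79 ≈ 7.2278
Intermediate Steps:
R = -149/5 (R = -⅕*149 = -149/5 ≈ -29.800)
O(o, G) = -4 + G
f = -571/395 (f = (144 - 149/5)/(95 - 174) = (571/5)/(-79) = (571/5)*(-1/79) = -571/395 ≈ -1.4456)
O(0, -1)*f = (-4 - 1)*(-571/395) = -5*(-571/395) = 571/79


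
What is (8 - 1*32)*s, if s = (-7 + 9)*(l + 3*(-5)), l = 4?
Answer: 528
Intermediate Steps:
s = -22 (s = (-7 + 9)*(4 + 3*(-5)) = 2*(4 - 15) = 2*(-11) = -22)
(8 - 1*32)*s = (8 - 1*32)*(-22) = (8 - 32)*(-22) = -24*(-22) = 528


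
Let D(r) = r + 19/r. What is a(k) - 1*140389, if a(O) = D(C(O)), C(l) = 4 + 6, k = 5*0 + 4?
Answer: -1403771/10 ≈ -1.4038e+5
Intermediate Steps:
k = 4 (k = 0 + 4 = 4)
C(l) = 10
a(O) = 119/10 (a(O) = 10 + 19/10 = 119/10)
a(k) - 1*140389 = 119/10 - 1*140389 = 119/10 - 140389 = -1403771/10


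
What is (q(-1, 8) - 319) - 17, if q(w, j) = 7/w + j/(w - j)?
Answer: -3095/9 ≈ -343.89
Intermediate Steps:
(q(-1, 8) - 319) - 17 = ((-7*(-1) + 7*8 - 1*8*(-1))/((-1)*(8 - 1*(-1))) - 319) - 17 = (-(7 + 56 + 8)/(8 + 1) - 319) - 17 = (-1*71/9 - 319) - 17 = (-1*1/9*71 - 319) - 17 = (-71/9 - 319) - 17 = -2942/9 - 17 = -3095/9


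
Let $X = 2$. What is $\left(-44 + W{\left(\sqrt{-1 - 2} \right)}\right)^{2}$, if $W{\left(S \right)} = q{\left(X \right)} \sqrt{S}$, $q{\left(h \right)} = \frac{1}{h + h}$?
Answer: $\frac{\left(176 - \sqrt[4]{3} \sqrt{i}\right)^{2}}{16} \approx 1915.5 - 20.365 i$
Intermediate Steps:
$q{\left(h \right)} = \frac{1}{2 h}$
$W{\left(S \right)} = \frac{\sqrt{S}}{4}$ ($W{\left(S \right)} = \frac{1}{2 \cdot 2} \sqrt{S} = \frac{1}{2} \cdot \frac{1}{2} \sqrt{S} = \frac{\sqrt{S}}{4}$)
$\left(-44 + W{\left(\sqrt{-1 - 2} \right)}\right)^{2} = \left(-44 + \frac{\sqrt{\sqrt{-1 - 2}}}{4}\right)^{2} = \left(-44 + \frac{\sqrt{\sqrt{-3}}}{4}\right)^{2} = \left(-44 + \frac{\sqrt{i \sqrt{3}}}{4}\right)^{2} = \left(-44 + \frac{\sqrt[4]{3} \sqrt{i}}{4}\right)^{2}$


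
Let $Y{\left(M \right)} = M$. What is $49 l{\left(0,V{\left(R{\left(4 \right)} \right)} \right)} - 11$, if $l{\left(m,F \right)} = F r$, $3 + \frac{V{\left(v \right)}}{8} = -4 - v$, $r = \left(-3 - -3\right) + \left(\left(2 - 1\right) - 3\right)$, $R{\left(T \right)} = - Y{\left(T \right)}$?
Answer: $2341$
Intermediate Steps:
$R{\left(T \right)} = - T$
$r = -2$ ($r = \left(-3 + 3\right) + \left(1 - 3\right) = 0 - 2 = -2$)
$V{\left(v \right)} = -56 - 8 v$ ($V{\left(v \right)} = -24 + 8 \left(-4 - v\right) = -24 - \left(32 + 8 v\right) = -56 - 8 v$)
$l{\left(m,F \right)} = - 2 F$ ($l{\left(m,F \right)} = F \left(-2\right) = - 2 F$)
$49 l{\left(0,V{\left(R{\left(4 \right)} \right)} \right)} - 11 = 49 \left(- 2 \left(-56 - 8 \left(\left(-1\right) 4\right)\right)\right) - 11 = 49 \left(- 2 \left(-56 - -32\right)\right) - 11 = 49 \left(- 2 \left(-56 + 32\right)\right) - 11 = 49 \left(\left(-2\right) \left(-24\right)\right) - 11 = 49 \cdot 48 - 11 = 2352 - 11 = 2341$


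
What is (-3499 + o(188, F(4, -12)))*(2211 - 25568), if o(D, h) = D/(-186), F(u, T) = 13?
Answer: 7602726857/93 ≈ 8.1750e+7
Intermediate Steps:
o(D, h) = -D/186 (o(D, h) = D*(-1/186) = -D/186)
(-3499 + o(188, F(4, -12)))*(2211 - 25568) = (-3499 - 1/186*188)*(2211 - 25568) = (-3499 - 94/93)*(-23357) = -325501/93*(-23357) = 7602726857/93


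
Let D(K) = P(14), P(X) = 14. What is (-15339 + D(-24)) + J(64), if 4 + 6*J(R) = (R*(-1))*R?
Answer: -48025/3 ≈ -16008.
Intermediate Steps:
J(R) = -2/3 - R**2/6 (J(R) = -2/3 + ((R*(-1))*R)/6 = -2/3 + ((-R)*R)/6 = -2/3 + (-R**2)/6 = -2/3 - R**2/6)
D(K) = 14
(-15339 + D(-24)) + J(64) = (-15339 + 14) + (-2/3 - 1/6*64**2) = -15325 + (-2/3 - 1/6*4096) = -15325 + (-2/3 - 2048/3) = -15325 - 2050/3 = -48025/3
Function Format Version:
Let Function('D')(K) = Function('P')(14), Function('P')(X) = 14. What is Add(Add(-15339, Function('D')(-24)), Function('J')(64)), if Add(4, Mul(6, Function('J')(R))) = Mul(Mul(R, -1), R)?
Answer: Rational(-48025, 3) ≈ -16008.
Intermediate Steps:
Function('J')(R) = Add(Rational(-2, 3), Mul(Rational(-1, 6), Pow(R, 2))) (Function('J')(R) = Add(Rational(-2, 3), Mul(Rational(1, 6), Mul(Mul(R, -1), R))) = Add(Rational(-2, 3), Mul(Rational(1, 6), Mul(Mul(-1, R), R))) = Add(Rational(-2, 3), Mul(Rational(1, 6), Mul(-1, Pow(R, 2)))) = Add(Rational(-2, 3), Mul(Rational(-1, 6), Pow(R, 2))))
Function('D')(K) = 14
Add(Add(-15339, Function('D')(-24)), Function('J')(64)) = Add(Add(-15339, 14), Add(Rational(-2, 3), Mul(Rational(-1, 6), Pow(64, 2)))) = Add(-15325, Add(Rational(-2, 3), Mul(Rational(-1, 6), 4096))) = Add(-15325, Add(Rational(-2, 3), Rational(-2048, 3))) = Add(-15325, Rational(-2050, 3)) = Rational(-48025, 3)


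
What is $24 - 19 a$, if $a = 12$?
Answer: $-204$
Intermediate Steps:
$24 - 19 a = 24 - 228 = -204$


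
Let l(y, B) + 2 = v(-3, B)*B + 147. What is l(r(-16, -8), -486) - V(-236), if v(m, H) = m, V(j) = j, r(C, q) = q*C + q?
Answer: 1839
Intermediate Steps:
r(C, q) = q + C*q (r(C, q) = C*q + q = q + C*q)
l(y, B) = 145 - 3*B (l(y, B) = -2 + (-3*B + 147) = -2 + (147 - 3*B) = 145 - 3*B)
l(r(-16, -8), -486) - V(-236) = (145 - 3*(-486)) - 1*(-236) = (145 + 1458) + 236 = 1603 + 236 = 1839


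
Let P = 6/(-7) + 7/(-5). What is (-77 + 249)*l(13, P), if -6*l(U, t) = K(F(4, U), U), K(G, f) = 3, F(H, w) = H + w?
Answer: -86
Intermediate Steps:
P = -79/35 (P = 6*(-⅐) + 7*(-⅕) = -6/7 - 7/5 = -79/35 ≈ -2.2571)
l(U, t) = -½ (l(U, t) = -⅙*3 = -½)
(-77 + 249)*l(13, P) = (-77 + 249)*(-½) = 172*(-½) = -86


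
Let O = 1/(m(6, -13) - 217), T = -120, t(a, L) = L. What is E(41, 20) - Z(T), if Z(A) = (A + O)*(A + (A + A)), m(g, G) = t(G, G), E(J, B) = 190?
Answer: -989266/23 ≈ -43012.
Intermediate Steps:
m(g, G) = G
O = -1/230 (O = 1/(-13 - 217) = 1/(-230) = -1/230 ≈ -0.0043478)
Z(A) = 3*A*(-1/230 + A) (Z(A) = (A - 1/230)*(A + (A + A)) = (-1/230 + A)*(A + 2*A) = (-1/230 + A)*(3*A) = 3*A*(-1/230 + A))
E(41, 20) - Z(T) = 190 - 3*(-120)*(-1 + 230*(-120))/230 = 190 - 3*(-120)*(-1 - 27600)/230 = 190 - 3*(-120)*(-27601)/230 = 190 - 1*993636/23 = 190 - 993636/23 = -989266/23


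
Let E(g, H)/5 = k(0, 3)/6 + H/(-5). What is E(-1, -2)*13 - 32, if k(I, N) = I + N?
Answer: 53/2 ≈ 26.500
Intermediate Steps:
E(g, H) = 5/2 - H (E(g, H) = 5*((0 + 3)/6 + H/(-5)) = 5*(3*(1/6) + H*(-1/5)) = 5*(1/2 - H/5) = 5/2 - H)
E(-1, -2)*13 - 32 = (5/2 - 1*(-2))*13 - 32 = (5/2 + 2)*13 - 32 = (9/2)*13 - 32 = 117/2 - 32 = 53/2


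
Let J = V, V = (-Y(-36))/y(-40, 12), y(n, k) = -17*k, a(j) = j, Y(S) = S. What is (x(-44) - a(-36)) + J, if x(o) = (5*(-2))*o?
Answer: 8089/17 ≈ 475.82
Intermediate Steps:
x(o) = -10*o
V = -3/17 (V = (-1*(-36))/((-17*12)) = 36/(-204) = 36*(-1/204) = -3/17 ≈ -0.17647)
J = -3/17 ≈ -0.17647
(x(-44) - a(-36)) + J = (-10*(-44) - 1*(-36)) - 3/17 = (440 + 36) - 3/17 = 476 - 3/17 = 8089/17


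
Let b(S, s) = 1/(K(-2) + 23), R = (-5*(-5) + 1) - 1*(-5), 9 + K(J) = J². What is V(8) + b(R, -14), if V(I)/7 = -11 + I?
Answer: -377/18 ≈ -20.944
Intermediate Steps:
V(I) = -77 + 7*I (V(I) = 7*(-11 + I) = -77 + 7*I)
K(J) = -9 + J²
R = 31 (R = (25 + 1) + 5 = 26 + 5 = 31)
b(S, s) = 1/18 (b(S, s) = 1/((-9 + (-2)²) + 23) = 1/((-9 + 4) + 23) = 1/(-5 + 23) = 1/18)
V(8) + b(R, -14) = (-77 + 7*8) + 1/18 = (-77 + 56) + 1/18 = -21 + 1/18 = -377/18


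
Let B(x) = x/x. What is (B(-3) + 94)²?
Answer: 9025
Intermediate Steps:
B(x) = 1
(B(-3) + 94)² = (1 + 94)² = 95² = 9025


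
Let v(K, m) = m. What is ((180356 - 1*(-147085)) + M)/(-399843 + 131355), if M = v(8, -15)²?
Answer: -54611/44748 ≈ -1.2204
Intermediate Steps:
M = 225 (M = (-15)² = 225)
((180356 - 1*(-147085)) + M)/(-399843 + 131355) = ((180356 - 1*(-147085)) + 225)/(-399843 + 131355) = ((180356 + 147085) + 225)/(-268488) = (327441 + 225)*(-1/268488) = 327666*(-1/268488) = -54611/44748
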